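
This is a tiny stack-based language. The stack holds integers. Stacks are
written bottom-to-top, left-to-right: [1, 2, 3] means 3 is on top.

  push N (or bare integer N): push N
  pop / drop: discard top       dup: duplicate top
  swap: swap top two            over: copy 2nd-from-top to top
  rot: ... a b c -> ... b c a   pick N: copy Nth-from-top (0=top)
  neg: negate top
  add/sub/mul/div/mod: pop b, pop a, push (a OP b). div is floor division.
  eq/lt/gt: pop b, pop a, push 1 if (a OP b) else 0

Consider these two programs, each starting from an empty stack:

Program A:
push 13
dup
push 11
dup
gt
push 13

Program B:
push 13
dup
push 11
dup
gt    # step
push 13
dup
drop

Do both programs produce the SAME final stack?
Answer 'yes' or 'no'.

Answer: yes

Derivation:
Program A trace:
  After 'push 13': [13]
  After 'dup': [13, 13]
  After 'push 11': [13, 13, 11]
  After 'dup': [13, 13, 11, 11]
  After 'gt': [13, 13, 0]
  After 'push 13': [13, 13, 0, 13]
Program A final stack: [13, 13, 0, 13]

Program B trace:
  After 'push 13': [13]
  After 'dup': [13, 13]
  After 'push 11': [13, 13, 11]
  After 'dup': [13, 13, 11, 11]
  After 'gt': [13, 13, 0]
  After 'push 13': [13, 13, 0, 13]
  After 'dup': [13, 13, 0, 13, 13]
  After 'drop': [13, 13, 0, 13]
Program B final stack: [13, 13, 0, 13]
Same: yes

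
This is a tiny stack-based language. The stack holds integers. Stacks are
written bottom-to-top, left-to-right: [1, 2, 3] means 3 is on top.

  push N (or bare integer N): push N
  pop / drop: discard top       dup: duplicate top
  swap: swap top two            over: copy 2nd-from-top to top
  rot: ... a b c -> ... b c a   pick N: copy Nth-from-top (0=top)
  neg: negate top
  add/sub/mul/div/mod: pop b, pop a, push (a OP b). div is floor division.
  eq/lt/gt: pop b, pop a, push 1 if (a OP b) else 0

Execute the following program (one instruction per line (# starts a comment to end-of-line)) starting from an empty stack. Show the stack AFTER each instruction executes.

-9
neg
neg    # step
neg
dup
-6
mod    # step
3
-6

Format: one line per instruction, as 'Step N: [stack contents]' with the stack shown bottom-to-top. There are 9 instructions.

Step 1: [-9]
Step 2: [9]
Step 3: [-9]
Step 4: [9]
Step 5: [9, 9]
Step 6: [9, 9, -6]
Step 7: [9, -3]
Step 8: [9, -3, 3]
Step 9: [9, -3, 3, -6]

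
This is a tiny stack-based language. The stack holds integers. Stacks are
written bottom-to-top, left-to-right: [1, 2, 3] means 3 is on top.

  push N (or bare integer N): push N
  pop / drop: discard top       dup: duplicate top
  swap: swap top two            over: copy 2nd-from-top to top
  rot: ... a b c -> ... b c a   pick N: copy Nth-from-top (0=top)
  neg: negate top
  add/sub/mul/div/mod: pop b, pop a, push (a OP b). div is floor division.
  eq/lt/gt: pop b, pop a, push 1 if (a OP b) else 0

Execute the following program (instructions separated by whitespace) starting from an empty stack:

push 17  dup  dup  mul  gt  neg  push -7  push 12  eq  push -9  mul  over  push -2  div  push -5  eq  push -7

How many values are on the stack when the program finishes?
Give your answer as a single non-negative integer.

After 'push 17': stack = [17] (depth 1)
After 'dup': stack = [17, 17] (depth 2)
After 'dup': stack = [17, 17, 17] (depth 3)
After 'mul': stack = [17, 289] (depth 2)
After 'gt': stack = [0] (depth 1)
After 'neg': stack = [0] (depth 1)
After 'push -7': stack = [0, -7] (depth 2)
After 'push 12': stack = [0, -7, 12] (depth 3)
After 'eq': stack = [0, 0] (depth 2)
After 'push -9': stack = [0, 0, -9] (depth 3)
After 'mul': stack = [0, 0] (depth 2)
After 'over': stack = [0, 0, 0] (depth 3)
After 'push -2': stack = [0, 0, 0, -2] (depth 4)
After 'div': stack = [0, 0, 0] (depth 3)
After 'push -5': stack = [0, 0, 0, -5] (depth 4)
After 'eq': stack = [0, 0, 0] (depth 3)
After 'push -7': stack = [0, 0, 0, -7] (depth 4)

Answer: 4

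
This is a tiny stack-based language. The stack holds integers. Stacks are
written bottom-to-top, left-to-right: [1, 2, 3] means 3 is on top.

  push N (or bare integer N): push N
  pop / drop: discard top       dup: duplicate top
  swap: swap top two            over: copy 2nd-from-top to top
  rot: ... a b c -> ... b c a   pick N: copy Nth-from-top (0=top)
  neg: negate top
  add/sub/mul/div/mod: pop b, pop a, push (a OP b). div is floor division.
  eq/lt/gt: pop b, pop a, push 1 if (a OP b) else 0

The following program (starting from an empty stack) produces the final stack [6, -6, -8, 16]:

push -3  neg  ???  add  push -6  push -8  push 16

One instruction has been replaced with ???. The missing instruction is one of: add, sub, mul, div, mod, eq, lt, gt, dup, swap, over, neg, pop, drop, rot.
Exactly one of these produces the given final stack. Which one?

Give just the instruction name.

Stack before ???: [3]
Stack after ???:  [3, 3]
The instruction that transforms [3] -> [3, 3] is: dup

Answer: dup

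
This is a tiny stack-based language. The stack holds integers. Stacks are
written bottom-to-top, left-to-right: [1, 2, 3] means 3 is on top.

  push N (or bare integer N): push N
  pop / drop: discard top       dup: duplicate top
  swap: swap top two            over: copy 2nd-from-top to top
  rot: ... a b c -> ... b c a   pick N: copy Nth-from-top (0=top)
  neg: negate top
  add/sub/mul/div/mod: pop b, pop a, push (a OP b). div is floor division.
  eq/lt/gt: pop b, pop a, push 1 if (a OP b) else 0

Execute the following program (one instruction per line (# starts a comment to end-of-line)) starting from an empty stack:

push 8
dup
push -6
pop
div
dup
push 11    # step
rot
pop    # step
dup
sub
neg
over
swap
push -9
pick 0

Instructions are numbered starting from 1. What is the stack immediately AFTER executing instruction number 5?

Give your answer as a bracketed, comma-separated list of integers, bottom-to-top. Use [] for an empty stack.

Step 1 ('push 8'): [8]
Step 2 ('dup'): [8, 8]
Step 3 ('push -6'): [8, 8, -6]
Step 4 ('pop'): [8, 8]
Step 5 ('div'): [1]

Answer: [1]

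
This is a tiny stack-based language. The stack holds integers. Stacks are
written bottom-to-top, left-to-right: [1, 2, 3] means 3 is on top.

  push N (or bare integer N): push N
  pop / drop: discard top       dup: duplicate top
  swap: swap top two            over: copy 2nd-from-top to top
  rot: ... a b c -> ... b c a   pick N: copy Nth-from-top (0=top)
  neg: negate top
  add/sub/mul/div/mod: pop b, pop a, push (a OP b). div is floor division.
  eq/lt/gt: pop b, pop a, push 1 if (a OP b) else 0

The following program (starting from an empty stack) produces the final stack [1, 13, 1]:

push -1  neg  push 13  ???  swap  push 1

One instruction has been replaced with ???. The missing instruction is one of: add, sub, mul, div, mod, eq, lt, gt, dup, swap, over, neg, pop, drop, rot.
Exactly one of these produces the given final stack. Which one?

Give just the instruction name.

Stack before ???: [1, 13]
Stack after ???:  [13, 1]
The instruction that transforms [1, 13] -> [13, 1] is: swap

Answer: swap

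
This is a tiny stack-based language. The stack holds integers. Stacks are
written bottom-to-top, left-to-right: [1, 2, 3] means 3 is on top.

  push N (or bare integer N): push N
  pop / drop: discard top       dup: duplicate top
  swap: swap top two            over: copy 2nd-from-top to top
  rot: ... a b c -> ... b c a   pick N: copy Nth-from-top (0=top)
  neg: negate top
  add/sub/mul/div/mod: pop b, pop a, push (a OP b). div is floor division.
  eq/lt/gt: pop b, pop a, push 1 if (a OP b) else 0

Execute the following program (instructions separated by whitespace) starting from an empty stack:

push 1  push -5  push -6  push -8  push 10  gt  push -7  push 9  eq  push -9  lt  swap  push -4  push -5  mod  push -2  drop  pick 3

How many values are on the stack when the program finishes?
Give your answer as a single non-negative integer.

After 'push 1': stack = [1] (depth 1)
After 'push -5': stack = [1, -5] (depth 2)
After 'push -6': stack = [1, -5, -6] (depth 3)
After 'push -8': stack = [1, -5, -6, -8] (depth 4)
After 'push 10': stack = [1, -5, -6, -8, 10] (depth 5)
After 'gt': stack = [1, -5, -6, 0] (depth 4)
After 'push -7': stack = [1, -5, -6, 0, -7] (depth 5)
After 'push 9': stack = [1, -5, -6, 0, -7, 9] (depth 6)
After 'eq': stack = [1, -5, -6, 0, 0] (depth 5)
After 'push -9': stack = [1, -5, -6, 0, 0, -9] (depth 6)
After 'lt': stack = [1, -5, -6, 0, 0] (depth 5)
After 'swap': stack = [1, -5, -6, 0, 0] (depth 5)
After 'push -4': stack = [1, -5, -6, 0, 0, -4] (depth 6)
After 'push -5': stack = [1, -5, -6, 0, 0, -4, -5] (depth 7)
After 'mod': stack = [1, -5, -6, 0, 0, -4] (depth 6)
After 'push -2': stack = [1, -5, -6, 0, 0, -4, -2] (depth 7)
After 'drop': stack = [1, -5, -6, 0, 0, -4] (depth 6)
After 'pick 3': stack = [1, -5, -6, 0, 0, -4, -6] (depth 7)

Answer: 7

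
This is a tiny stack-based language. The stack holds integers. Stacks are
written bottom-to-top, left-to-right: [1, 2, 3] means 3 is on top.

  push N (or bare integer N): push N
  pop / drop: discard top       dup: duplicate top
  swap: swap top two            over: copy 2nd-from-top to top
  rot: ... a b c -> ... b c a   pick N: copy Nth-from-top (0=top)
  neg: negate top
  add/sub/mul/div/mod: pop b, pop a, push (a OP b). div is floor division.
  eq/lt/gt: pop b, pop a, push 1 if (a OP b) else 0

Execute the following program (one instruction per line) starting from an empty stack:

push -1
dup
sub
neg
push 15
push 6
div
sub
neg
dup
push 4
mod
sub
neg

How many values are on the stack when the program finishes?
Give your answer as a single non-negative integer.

After 'push -1': stack = [-1] (depth 1)
After 'dup': stack = [-1, -1] (depth 2)
After 'sub': stack = [0] (depth 1)
After 'neg': stack = [0] (depth 1)
After 'push 15': stack = [0, 15] (depth 2)
After 'push 6': stack = [0, 15, 6] (depth 3)
After 'div': stack = [0, 2] (depth 2)
After 'sub': stack = [-2] (depth 1)
After 'neg': stack = [2] (depth 1)
After 'dup': stack = [2, 2] (depth 2)
After 'push 4': stack = [2, 2, 4] (depth 3)
After 'mod': stack = [2, 2] (depth 2)
After 'sub': stack = [0] (depth 1)
After 'neg': stack = [0] (depth 1)

Answer: 1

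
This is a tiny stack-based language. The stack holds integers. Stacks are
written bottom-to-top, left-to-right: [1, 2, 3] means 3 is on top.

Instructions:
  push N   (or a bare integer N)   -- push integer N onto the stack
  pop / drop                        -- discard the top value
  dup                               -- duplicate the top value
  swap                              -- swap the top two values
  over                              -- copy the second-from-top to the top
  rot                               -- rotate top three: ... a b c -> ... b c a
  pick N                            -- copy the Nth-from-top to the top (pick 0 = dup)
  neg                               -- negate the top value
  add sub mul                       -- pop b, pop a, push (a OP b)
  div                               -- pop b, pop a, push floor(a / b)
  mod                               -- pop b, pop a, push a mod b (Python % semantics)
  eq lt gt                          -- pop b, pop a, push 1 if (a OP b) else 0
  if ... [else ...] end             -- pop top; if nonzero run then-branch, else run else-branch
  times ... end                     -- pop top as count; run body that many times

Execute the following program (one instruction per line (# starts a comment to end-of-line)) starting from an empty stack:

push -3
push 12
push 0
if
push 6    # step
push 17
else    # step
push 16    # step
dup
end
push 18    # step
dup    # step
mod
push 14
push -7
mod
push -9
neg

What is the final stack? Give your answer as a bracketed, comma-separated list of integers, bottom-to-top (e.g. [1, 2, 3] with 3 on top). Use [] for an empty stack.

Answer: [-3, 12, 16, 16, 0, 0, 9]

Derivation:
After 'push -3': [-3]
After 'push 12': [-3, 12]
After 'push 0': [-3, 12, 0]
After 'if': [-3, 12]
After 'push 16': [-3, 12, 16]
After 'dup': [-3, 12, 16, 16]
After 'push 18': [-3, 12, 16, 16, 18]
After 'dup': [-3, 12, 16, 16, 18, 18]
After 'mod': [-3, 12, 16, 16, 0]
After 'push 14': [-3, 12, 16, 16, 0, 14]
After 'push -7': [-3, 12, 16, 16, 0, 14, -7]
After 'mod': [-3, 12, 16, 16, 0, 0]
After 'push -9': [-3, 12, 16, 16, 0, 0, -9]
After 'neg': [-3, 12, 16, 16, 0, 0, 9]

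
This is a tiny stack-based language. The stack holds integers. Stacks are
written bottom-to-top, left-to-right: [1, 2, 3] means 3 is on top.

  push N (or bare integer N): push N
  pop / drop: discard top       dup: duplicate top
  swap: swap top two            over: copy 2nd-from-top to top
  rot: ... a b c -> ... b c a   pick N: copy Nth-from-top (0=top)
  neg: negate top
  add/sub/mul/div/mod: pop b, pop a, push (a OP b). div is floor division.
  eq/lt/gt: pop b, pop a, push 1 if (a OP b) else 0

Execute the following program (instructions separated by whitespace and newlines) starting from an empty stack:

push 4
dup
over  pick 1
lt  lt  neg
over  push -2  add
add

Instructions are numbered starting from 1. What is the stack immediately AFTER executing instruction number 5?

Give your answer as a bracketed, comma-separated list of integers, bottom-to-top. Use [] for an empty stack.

Answer: [4, 4, 0]

Derivation:
Step 1 ('push 4'): [4]
Step 2 ('dup'): [4, 4]
Step 3 ('over'): [4, 4, 4]
Step 4 ('pick 1'): [4, 4, 4, 4]
Step 5 ('lt'): [4, 4, 0]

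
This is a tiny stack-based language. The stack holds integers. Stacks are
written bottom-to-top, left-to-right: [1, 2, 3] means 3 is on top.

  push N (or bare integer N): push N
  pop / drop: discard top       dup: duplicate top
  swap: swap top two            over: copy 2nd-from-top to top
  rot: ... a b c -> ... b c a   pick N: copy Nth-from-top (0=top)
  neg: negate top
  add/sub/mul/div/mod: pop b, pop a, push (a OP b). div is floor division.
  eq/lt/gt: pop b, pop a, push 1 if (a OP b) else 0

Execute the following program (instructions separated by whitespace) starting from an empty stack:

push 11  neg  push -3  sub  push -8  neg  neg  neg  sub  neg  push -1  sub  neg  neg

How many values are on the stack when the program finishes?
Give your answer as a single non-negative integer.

Answer: 1

Derivation:
After 'push 11': stack = [11] (depth 1)
After 'neg': stack = [-11] (depth 1)
After 'push -3': stack = [-11, -3] (depth 2)
After 'sub': stack = [-8] (depth 1)
After 'push -8': stack = [-8, -8] (depth 2)
After 'neg': stack = [-8, 8] (depth 2)
After 'neg': stack = [-8, -8] (depth 2)
After 'neg': stack = [-8, 8] (depth 2)
After 'sub': stack = [-16] (depth 1)
After 'neg': stack = [16] (depth 1)
After 'push -1': stack = [16, -1] (depth 2)
After 'sub': stack = [17] (depth 1)
After 'neg': stack = [-17] (depth 1)
After 'neg': stack = [17] (depth 1)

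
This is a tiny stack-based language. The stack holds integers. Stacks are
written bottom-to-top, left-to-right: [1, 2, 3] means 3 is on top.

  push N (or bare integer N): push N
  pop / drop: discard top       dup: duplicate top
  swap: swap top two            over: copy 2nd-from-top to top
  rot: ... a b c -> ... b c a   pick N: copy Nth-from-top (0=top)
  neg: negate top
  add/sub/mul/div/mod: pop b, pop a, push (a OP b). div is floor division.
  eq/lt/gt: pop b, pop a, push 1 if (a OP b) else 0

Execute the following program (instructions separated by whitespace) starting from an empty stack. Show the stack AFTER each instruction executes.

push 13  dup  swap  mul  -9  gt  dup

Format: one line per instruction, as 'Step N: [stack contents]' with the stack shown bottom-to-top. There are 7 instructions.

Step 1: [13]
Step 2: [13, 13]
Step 3: [13, 13]
Step 4: [169]
Step 5: [169, -9]
Step 6: [1]
Step 7: [1, 1]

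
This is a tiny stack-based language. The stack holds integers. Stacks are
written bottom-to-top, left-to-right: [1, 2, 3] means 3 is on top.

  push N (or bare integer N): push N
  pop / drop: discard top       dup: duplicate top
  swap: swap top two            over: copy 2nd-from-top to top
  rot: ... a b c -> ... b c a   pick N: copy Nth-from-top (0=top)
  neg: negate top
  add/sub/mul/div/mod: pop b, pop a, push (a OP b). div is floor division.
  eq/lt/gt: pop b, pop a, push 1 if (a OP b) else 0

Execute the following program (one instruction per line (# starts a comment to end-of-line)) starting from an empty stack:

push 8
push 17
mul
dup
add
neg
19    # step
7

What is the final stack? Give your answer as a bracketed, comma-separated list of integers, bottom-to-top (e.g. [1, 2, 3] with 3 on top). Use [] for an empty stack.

After 'push 8': [8]
After 'push 17': [8, 17]
After 'mul': [136]
After 'dup': [136, 136]
After 'add': [272]
After 'neg': [-272]
After 'push 19': [-272, 19]
After 'push 7': [-272, 19, 7]

Answer: [-272, 19, 7]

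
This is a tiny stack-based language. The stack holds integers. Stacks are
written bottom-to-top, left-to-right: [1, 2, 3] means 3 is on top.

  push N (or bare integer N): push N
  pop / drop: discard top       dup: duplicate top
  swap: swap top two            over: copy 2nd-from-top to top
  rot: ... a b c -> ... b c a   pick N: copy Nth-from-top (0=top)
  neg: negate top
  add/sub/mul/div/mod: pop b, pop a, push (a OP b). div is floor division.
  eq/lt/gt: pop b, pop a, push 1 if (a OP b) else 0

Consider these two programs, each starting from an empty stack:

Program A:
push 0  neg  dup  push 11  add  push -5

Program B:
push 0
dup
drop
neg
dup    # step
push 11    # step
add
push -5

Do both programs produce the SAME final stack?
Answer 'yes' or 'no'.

Answer: yes

Derivation:
Program A trace:
  After 'push 0': [0]
  After 'neg': [0]
  After 'dup': [0, 0]
  After 'push 11': [0, 0, 11]
  After 'add': [0, 11]
  After 'push -5': [0, 11, -5]
Program A final stack: [0, 11, -5]

Program B trace:
  After 'push 0': [0]
  After 'dup': [0, 0]
  After 'drop': [0]
  After 'neg': [0]
  After 'dup': [0, 0]
  After 'push 11': [0, 0, 11]
  After 'add': [0, 11]
  After 'push -5': [0, 11, -5]
Program B final stack: [0, 11, -5]
Same: yes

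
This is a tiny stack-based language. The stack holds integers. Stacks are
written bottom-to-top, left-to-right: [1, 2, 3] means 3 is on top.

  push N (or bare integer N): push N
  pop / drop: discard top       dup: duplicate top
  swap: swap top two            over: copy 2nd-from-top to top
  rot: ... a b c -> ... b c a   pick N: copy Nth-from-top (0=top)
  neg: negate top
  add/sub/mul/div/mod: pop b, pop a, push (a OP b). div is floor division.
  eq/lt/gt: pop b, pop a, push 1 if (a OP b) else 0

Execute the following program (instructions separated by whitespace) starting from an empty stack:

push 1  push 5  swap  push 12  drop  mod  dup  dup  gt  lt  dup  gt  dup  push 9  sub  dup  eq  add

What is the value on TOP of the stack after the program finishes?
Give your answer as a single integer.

Answer: 1

Derivation:
After 'push 1': [1]
After 'push 5': [1, 5]
After 'swap': [5, 1]
After 'push 12': [5, 1, 12]
After 'drop': [5, 1]
After 'mod': [0]
After 'dup': [0, 0]
After 'dup': [0, 0, 0]
After 'gt': [0, 0]
After 'lt': [0]
After 'dup': [0, 0]
After 'gt': [0]
After 'dup': [0, 0]
After 'push 9': [0, 0, 9]
After 'sub': [0, -9]
After 'dup': [0, -9, -9]
After 'eq': [0, 1]
After 'add': [1]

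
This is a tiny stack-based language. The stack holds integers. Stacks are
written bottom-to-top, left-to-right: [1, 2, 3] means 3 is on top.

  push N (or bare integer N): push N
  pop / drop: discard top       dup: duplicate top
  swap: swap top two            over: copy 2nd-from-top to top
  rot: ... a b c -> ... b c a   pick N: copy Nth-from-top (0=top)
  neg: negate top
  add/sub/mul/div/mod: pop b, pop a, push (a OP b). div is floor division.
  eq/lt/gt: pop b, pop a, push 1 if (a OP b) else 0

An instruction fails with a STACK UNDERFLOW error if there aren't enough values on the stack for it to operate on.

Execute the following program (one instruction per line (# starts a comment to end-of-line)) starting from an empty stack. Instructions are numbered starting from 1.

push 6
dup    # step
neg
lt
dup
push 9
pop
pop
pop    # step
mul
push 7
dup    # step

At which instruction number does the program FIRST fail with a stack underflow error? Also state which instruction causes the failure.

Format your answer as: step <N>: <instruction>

Answer: step 10: mul

Derivation:
Step 1 ('push 6'): stack = [6], depth = 1
Step 2 ('dup'): stack = [6, 6], depth = 2
Step 3 ('neg'): stack = [6, -6], depth = 2
Step 4 ('lt'): stack = [0], depth = 1
Step 5 ('dup'): stack = [0, 0], depth = 2
Step 6 ('push 9'): stack = [0, 0, 9], depth = 3
Step 7 ('pop'): stack = [0, 0], depth = 2
Step 8 ('pop'): stack = [0], depth = 1
Step 9 ('pop'): stack = [], depth = 0
Step 10 ('mul'): needs 2 value(s) but depth is 0 — STACK UNDERFLOW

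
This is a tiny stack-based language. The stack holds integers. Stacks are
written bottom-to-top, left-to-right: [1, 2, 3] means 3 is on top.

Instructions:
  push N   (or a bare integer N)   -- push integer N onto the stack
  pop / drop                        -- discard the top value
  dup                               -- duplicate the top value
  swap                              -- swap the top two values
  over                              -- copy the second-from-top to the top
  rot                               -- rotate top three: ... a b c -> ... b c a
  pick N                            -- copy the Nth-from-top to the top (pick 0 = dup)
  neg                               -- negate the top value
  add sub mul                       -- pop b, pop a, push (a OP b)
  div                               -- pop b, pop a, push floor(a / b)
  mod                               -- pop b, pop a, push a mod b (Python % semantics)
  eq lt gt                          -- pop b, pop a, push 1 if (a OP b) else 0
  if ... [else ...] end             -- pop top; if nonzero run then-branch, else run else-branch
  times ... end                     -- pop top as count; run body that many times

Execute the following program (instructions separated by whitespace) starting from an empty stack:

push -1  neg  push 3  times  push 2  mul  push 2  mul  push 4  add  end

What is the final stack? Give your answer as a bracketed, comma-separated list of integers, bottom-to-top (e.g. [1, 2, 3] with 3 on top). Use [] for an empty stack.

After 'push -1': [-1]
After 'neg': [1]
After 'push 3': [1, 3]
After 'times': [1]
After 'push 2': [1, 2]
After 'mul': [2]
After 'push 2': [2, 2]
After 'mul': [4]
After 'push 4': [4, 4]
After 'add': [8]
After 'push 2': [8, 2]
After 'mul': [16]
After 'push 2': [16, 2]
After 'mul': [32]
After 'push 4': [32, 4]
After 'add': [36]
After 'push 2': [36, 2]
After 'mul': [72]
After 'push 2': [72, 2]
After 'mul': [144]
After 'push 4': [144, 4]
After 'add': [148]

Answer: [148]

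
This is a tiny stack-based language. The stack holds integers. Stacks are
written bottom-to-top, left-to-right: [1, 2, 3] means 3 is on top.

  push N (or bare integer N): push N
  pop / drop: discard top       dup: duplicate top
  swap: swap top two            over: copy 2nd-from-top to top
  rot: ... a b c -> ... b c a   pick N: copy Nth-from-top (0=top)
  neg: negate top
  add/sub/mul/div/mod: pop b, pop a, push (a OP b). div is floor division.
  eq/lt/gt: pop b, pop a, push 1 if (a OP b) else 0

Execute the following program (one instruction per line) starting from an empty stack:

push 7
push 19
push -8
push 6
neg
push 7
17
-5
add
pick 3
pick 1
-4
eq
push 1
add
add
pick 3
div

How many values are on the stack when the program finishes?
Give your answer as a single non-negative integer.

Answer: 7

Derivation:
After 'push 7': stack = [7] (depth 1)
After 'push 19': stack = [7, 19] (depth 2)
After 'push -8': stack = [7, 19, -8] (depth 3)
After 'push 6': stack = [7, 19, -8, 6] (depth 4)
After 'neg': stack = [7, 19, -8, -6] (depth 4)
After 'push 7': stack = [7, 19, -8, -6, 7] (depth 5)
After 'push 17': stack = [7, 19, -8, -6, 7, 17] (depth 6)
After 'push -5': stack = [7, 19, -8, -6, 7, 17, -5] (depth 7)
After 'add': stack = [7, 19, -8, -6, 7, 12] (depth 6)
After 'pick 3': stack = [7, 19, -8, -6, 7, 12, -8] (depth 7)
After 'pick 1': stack = [7, 19, -8, -6, 7, 12, -8, 12] (depth 8)
After 'push -4': stack = [7, 19, -8, -6, 7, 12, -8, 12, -4] (depth 9)
After 'eq': stack = [7, 19, -8, -6, 7, 12, -8, 0] (depth 8)
After 'push 1': stack = [7, 19, -8, -6, 7, 12, -8, 0, 1] (depth 9)
After 'add': stack = [7, 19, -8, -6, 7, 12, -8, 1] (depth 8)
After 'add': stack = [7, 19, -8, -6, 7, 12, -7] (depth 7)
After 'pick 3': stack = [7, 19, -8, -6, 7, 12, -7, -6] (depth 8)
After 'div': stack = [7, 19, -8, -6, 7, 12, 1] (depth 7)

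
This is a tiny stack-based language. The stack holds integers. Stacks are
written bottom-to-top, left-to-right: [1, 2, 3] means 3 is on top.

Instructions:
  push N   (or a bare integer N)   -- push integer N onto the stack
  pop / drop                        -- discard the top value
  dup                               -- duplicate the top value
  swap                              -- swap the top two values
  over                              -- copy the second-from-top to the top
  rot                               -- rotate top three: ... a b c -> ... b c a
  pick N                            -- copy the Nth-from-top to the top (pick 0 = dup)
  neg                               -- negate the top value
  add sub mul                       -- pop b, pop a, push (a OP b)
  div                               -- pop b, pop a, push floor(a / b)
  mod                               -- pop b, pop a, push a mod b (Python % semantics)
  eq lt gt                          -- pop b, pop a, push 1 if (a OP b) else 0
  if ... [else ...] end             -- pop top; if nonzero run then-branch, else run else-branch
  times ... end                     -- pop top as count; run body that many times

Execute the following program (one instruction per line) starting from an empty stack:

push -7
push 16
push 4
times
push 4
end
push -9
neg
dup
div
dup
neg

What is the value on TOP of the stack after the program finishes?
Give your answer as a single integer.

After 'push -7': [-7]
After 'push 16': [-7, 16]
After 'push 4': [-7, 16, 4]
After 'times': [-7, 16]
After 'push 4': [-7, 16, 4]
After 'push 4': [-7, 16, 4, 4]
After 'push 4': [-7, 16, 4, 4, 4]
After 'push 4': [-7, 16, 4, 4, 4, 4]
After 'push -9': [-7, 16, 4, 4, 4, 4, -9]
After 'neg': [-7, 16, 4, 4, 4, 4, 9]
After 'dup': [-7, 16, 4, 4, 4, 4, 9, 9]
After 'div': [-7, 16, 4, 4, 4, 4, 1]
After 'dup': [-7, 16, 4, 4, 4, 4, 1, 1]
After 'neg': [-7, 16, 4, 4, 4, 4, 1, -1]

Answer: -1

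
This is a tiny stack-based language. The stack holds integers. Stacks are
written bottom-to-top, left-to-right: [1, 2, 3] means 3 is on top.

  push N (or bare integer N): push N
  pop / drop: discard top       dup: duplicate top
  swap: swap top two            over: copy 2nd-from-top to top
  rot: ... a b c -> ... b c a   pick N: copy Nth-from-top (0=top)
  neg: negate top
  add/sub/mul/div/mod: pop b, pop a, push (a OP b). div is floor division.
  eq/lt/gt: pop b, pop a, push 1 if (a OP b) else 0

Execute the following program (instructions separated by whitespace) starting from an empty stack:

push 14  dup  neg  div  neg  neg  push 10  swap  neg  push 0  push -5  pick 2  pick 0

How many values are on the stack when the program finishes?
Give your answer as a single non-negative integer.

After 'push 14': stack = [14] (depth 1)
After 'dup': stack = [14, 14] (depth 2)
After 'neg': stack = [14, -14] (depth 2)
After 'div': stack = [-1] (depth 1)
After 'neg': stack = [1] (depth 1)
After 'neg': stack = [-1] (depth 1)
After 'push 10': stack = [-1, 10] (depth 2)
After 'swap': stack = [10, -1] (depth 2)
After 'neg': stack = [10, 1] (depth 2)
After 'push 0': stack = [10, 1, 0] (depth 3)
After 'push -5': stack = [10, 1, 0, -5] (depth 4)
After 'pick 2': stack = [10, 1, 0, -5, 1] (depth 5)
After 'pick 0': stack = [10, 1, 0, -5, 1, 1] (depth 6)

Answer: 6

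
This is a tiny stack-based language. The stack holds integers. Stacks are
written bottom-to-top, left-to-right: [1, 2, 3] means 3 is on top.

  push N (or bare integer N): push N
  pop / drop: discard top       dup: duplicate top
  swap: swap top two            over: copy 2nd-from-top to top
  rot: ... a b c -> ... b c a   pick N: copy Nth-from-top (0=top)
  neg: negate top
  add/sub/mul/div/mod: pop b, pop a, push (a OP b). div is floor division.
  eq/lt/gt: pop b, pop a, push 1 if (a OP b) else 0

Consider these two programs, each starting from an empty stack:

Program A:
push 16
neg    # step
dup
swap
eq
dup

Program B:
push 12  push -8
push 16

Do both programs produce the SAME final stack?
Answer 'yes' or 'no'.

Program A trace:
  After 'push 16': [16]
  After 'neg': [-16]
  After 'dup': [-16, -16]
  After 'swap': [-16, -16]
  After 'eq': [1]
  After 'dup': [1, 1]
Program A final stack: [1, 1]

Program B trace:
  After 'push 12': [12]
  After 'push -8': [12, -8]
  After 'push 16': [12, -8, 16]
Program B final stack: [12, -8, 16]
Same: no

Answer: no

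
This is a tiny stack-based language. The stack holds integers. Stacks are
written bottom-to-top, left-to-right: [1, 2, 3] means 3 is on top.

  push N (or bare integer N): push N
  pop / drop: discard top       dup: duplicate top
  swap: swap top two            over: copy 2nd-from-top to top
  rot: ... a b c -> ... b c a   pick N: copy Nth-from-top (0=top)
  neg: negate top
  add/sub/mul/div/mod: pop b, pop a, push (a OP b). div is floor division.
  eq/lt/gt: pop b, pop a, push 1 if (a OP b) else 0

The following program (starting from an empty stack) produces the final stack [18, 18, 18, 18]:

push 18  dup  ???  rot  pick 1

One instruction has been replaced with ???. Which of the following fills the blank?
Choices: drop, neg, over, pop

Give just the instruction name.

Stack before ???: [18, 18]
Stack after ???:  [18, 18, 18]
Checking each choice:
  drop: stack underflow (need 3, have 1)
  neg: stack underflow (need 3, have 2)
  over: MATCH
  pop: stack underflow (need 3, have 1)


Answer: over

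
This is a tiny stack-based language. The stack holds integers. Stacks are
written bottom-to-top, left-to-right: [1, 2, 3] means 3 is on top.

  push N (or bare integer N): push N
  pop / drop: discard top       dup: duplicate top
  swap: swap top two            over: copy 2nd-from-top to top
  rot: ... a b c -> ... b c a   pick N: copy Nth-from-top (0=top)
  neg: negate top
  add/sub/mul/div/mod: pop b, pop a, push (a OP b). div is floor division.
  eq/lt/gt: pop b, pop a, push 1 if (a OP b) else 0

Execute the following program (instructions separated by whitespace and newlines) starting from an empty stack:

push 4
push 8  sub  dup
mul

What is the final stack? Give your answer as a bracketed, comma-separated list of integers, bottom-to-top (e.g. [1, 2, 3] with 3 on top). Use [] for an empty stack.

After 'push 4': [4]
After 'push 8': [4, 8]
After 'sub': [-4]
After 'dup': [-4, -4]
After 'mul': [16]

Answer: [16]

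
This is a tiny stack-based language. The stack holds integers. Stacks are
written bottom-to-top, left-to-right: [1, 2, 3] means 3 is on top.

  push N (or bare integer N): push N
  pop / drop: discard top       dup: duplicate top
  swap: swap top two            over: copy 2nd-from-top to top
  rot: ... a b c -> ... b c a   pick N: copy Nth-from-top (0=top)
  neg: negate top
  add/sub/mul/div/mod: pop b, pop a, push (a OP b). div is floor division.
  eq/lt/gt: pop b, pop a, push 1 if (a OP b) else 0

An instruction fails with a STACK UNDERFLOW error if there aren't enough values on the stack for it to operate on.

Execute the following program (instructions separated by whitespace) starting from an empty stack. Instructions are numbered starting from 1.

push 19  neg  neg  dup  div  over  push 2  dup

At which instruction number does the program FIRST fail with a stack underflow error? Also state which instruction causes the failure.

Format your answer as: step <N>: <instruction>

Step 1 ('push 19'): stack = [19], depth = 1
Step 2 ('neg'): stack = [-19], depth = 1
Step 3 ('neg'): stack = [19], depth = 1
Step 4 ('dup'): stack = [19, 19], depth = 2
Step 5 ('div'): stack = [1], depth = 1
Step 6 ('over'): needs 2 value(s) but depth is 1 — STACK UNDERFLOW

Answer: step 6: over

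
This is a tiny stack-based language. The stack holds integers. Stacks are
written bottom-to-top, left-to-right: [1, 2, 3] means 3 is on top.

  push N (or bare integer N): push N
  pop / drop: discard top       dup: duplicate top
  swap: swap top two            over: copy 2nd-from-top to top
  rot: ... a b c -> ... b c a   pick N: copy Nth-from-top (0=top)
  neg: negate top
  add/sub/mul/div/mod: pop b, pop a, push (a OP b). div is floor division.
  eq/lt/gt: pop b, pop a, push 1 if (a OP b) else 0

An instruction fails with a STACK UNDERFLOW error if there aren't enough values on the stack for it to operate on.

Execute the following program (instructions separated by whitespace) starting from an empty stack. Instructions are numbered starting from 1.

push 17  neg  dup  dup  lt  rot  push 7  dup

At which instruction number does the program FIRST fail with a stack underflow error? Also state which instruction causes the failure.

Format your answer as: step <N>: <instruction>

Answer: step 6: rot

Derivation:
Step 1 ('push 17'): stack = [17], depth = 1
Step 2 ('neg'): stack = [-17], depth = 1
Step 3 ('dup'): stack = [-17, -17], depth = 2
Step 4 ('dup'): stack = [-17, -17, -17], depth = 3
Step 5 ('lt'): stack = [-17, 0], depth = 2
Step 6 ('rot'): needs 3 value(s) but depth is 2 — STACK UNDERFLOW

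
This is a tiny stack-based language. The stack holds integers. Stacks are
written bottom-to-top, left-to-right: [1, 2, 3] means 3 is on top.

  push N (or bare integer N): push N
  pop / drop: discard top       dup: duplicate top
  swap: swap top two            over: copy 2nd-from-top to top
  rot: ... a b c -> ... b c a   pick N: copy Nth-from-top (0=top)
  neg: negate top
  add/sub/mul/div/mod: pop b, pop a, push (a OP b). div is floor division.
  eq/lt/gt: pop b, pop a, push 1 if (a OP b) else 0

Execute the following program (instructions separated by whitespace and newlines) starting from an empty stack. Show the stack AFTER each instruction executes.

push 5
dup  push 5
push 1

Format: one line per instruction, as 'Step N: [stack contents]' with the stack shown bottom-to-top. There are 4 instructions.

Step 1: [5]
Step 2: [5, 5]
Step 3: [5, 5, 5]
Step 4: [5, 5, 5, 1]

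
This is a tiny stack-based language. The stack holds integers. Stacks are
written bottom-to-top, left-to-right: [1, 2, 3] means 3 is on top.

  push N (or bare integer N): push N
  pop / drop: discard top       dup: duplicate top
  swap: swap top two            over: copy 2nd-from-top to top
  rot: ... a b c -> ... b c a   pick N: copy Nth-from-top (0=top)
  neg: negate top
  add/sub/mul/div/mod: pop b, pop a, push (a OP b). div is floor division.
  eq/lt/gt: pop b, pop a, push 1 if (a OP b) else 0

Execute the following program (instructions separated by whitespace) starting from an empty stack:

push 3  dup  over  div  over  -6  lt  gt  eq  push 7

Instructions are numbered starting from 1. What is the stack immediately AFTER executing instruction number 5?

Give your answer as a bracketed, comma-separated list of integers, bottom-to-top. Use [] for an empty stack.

Step 1 ('push 3'): [3]
Step 2 ('dup'): [3, 3]
Step 3 ('over'): [3, 3, 3]
Step 4 ('div'): [3, 1]
Step 5 ('over'): [3, 1, 3]

Answer: [3, 1, 3]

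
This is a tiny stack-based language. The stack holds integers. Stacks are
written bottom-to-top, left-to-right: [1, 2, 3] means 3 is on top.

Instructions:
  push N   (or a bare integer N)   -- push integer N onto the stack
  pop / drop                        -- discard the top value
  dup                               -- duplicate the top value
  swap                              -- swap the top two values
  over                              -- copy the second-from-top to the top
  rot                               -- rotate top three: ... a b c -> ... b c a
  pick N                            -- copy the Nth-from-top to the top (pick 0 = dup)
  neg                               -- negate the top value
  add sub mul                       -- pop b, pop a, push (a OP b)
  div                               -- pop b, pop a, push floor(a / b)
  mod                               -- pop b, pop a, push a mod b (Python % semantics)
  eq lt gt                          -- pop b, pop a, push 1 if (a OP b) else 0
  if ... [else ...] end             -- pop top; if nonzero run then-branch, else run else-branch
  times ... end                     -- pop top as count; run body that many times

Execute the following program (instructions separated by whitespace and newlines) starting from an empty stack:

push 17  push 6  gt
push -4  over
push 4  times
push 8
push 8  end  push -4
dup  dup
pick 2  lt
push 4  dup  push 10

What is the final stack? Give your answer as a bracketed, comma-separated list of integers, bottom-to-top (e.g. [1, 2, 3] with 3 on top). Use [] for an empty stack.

Answer: [1, -4, 1, 8, 8, 8, 8, 8, 8, 8, 8, -4, -4, 0, 4, 4, 10]

Derivation:
After 'push 17': [17]
After 'push 6': [17, 6]
After 'gt': [1]
After 'push -4': [1, -4]
After 'over': [1, -4, 1]
After 'push 4': [1, -4, 1, 4]
After 'times': [1, -4, 1]
After 'push 8': [1, -4, 1, 8]
After 'push 8': [1, -4, 1, 8, 8]
After 'push 8': [1, -4, 1, 8, 8, 8]
After 'push 8': [1, -4, 1, 8, 8, 8, 8]
After 'push 8': [1, -4, 1, 8, 8, 8, 8, 8]
After 'push 8': [1, -4, 1, 8, 8, 8, 8, 8, 8]
After 'push 8': [1, -4, 1, 8, 8, 8, 8, 8, 8, 8]
After 'push 8': [1, -4, 1, 8, 8, 8, 8, 8, 8, 8, 8]
After 'push -4': [1, -4, 1, 8, 8, 8, 8, 8, 8, 8, 8, -4]
After 'dup': [1, -4, 1, 8, 8, 8, 8, 8, 8, 8, 8, -4, -4]
After 'dup': [1, -4, 1, 8, 8, 8, 8, 8, 8, 8, 8, -4, -4, -4]
After 'pick 2': [1, -4, 1, 8, 8, 8, 8, 8, 8, 8, 8, -4, -4, -4, -4]
After 'lt': [1, -4, 1, 8, 8, 8, 8, 8, 8, 8, 8, -4, -4, 0]
After 'push 4': [1, -4, 1, 8, 8, 8, 8, 8, 8, 8, 8, -4, -4, 0, 4]
After 'dup': [1, -4, 1, 8, 8, 8, 8, 8, 8, 8, 8, -4, -4, 0, 4, 4]
After 'push 10': [1, -4, 1, 8, 8, 8, 8, 8, 8, 8, 8, -4, -4, 0, 4, 4, 10]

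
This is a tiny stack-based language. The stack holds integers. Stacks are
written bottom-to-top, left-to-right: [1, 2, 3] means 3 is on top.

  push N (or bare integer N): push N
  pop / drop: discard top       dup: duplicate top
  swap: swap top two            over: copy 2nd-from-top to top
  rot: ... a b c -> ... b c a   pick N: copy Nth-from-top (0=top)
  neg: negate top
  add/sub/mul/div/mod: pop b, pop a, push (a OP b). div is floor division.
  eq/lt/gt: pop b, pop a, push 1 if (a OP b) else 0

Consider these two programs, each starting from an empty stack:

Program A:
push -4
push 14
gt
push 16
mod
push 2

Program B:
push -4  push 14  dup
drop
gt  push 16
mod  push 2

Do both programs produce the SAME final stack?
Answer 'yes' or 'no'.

Answer: yes

Derivation:
Program A trace:
  After 'push -4': [-4]
  After 'push 14': [-4, 14]
  After 'gt': [0]
  After 'push 16': [0, 16]
  After 'mod': [0]
  After 'push 2': [0, 2]
Program A final stack: [0, 2]

Program B trace:
  After 'push -4': [-4]
  After 'push 14': [-4, 14]
  After 'dup': [-4, 14, 14]
  After 'drop': [-4, 14]
  After 'gt': [0]
  After 'push 16': [0, 16]
  After 'mod': [0]
  After 'push 2': [0, 2]
Program B final stack: [0, 2]
Same: yes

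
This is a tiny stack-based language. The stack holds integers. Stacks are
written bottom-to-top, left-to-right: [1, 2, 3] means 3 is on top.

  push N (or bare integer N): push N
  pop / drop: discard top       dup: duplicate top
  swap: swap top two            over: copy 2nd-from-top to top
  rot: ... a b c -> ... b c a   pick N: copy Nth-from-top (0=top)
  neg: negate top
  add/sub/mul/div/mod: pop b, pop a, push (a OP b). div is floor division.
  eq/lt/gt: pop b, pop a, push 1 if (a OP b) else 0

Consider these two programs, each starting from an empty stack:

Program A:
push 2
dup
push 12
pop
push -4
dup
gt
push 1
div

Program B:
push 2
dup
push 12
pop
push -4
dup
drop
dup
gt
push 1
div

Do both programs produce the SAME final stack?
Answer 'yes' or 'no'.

Program A trace:
  After 'push 2': [2]
  After 'dup': [2, 2]
  After 'push 12': [2, 2, 12]
  After 'pop': [2, 2]
  After 'push -4': [2, 2, -4]
  After 'dup': [2, 2, -4, -4]
  After 'gt': [2, 2, 0]
  After 'push 1': [2, 2, 0, 1]
  After 'div': [2, 2, 0]
Program A final stack: [2, 2, 0]

Program B trace:
  After 'push 2': [2]
  After 'dup': [2, 2]
  After 'push 12': [2, 2, 12]
  After 'pop': [2, 2]
  After 'push -4': [2, 2, -4]
  After 'dup': [2, 2, -4, -4]
  After 'drop': [2, 2, -4]
  After 'dup': [2, 2, -4, -4]
  After 'gt': [2, 2, 0]
  After 'push 1': [2, 2, 0, 1]
  After 'div': [2, 2, 0]
Program B final stack: [2, 2, 0]
Same: yes

Answer: yes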